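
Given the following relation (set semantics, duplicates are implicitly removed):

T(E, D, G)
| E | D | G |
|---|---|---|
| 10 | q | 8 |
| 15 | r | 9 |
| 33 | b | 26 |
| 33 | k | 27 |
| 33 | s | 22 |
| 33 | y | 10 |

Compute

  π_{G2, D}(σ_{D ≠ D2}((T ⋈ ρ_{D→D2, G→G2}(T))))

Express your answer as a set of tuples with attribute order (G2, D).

{(10, b), (10, k), (10, s), (22, b), (22, k), (22, y), (26, k), (26, s), (26, y), (27, b), (27, s), (27, y)}

ρ[D→D2, G→G2]: schema becomes (E, D2, G2); tuples unchanged.
Natural join on E: {(10, q, 8, q, 8), (15, r, 9, r, 9), (33, b, 26, b, 26), (33, b, 26, k, 27), (33, b, 26, s, 22), (33, b, 26, y, 10), (33, k, 27, b, 26), (33, k, 27, k, 27), (33, k, 27, s, 22), (33, k, 27, y, 10), (33, s, 22, b, 26), (33, s, 22, k, 27), (33, s, 22, s, 22), (33, s, 22, y, 10), (33, y, 10, b, 26), (33, y, 10, k, 27), (33, y, 10, s, 22), (33, y, 10, y, 10)}
σ[D ≠ D2]: keep tuples satisfying D ≠ D2 → {(33, b, 26, k, 27), (33, b, 26, s, 22), (33, b, 26, y, 10), (33, k, 27, b, 26), (33, k, 27, s, 22), (33, k, 27, y, 10), (33, s, 22, b, 26), (33, s, 22, k, 27), (33, s, 22, y, 10), (33, y, 10, b, 26), (33, y, 10, k, 27), (33, y, 10, s, 22)}
π[G2, D]: project onto (G2, D) → {(10, b), (10, k), (10, s), (22, b), (22, k), (22, y), (26, k), (26, s), (26, y), (27, b), (27, s), (27, y)}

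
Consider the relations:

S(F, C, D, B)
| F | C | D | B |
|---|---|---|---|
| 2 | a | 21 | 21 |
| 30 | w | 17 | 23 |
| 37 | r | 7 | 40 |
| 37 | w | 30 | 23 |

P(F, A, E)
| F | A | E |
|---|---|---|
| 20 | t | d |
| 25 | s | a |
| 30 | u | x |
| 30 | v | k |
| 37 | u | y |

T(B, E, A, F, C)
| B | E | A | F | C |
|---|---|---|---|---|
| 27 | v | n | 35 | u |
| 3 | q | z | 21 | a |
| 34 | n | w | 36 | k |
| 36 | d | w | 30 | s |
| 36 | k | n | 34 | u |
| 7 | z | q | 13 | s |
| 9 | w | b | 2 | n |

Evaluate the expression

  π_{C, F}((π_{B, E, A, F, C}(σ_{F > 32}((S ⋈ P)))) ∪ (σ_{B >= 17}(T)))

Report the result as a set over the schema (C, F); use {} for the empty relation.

Natural join on F: {(30, w, 17, 23, u, x), (30, w, 17, 23, v, k), (37, r, 7, 40, u, y), (37, w, 30, 23, u, y)}
Filtering on F > 32 leaves {(37, r, 7, 40, u, y), (37, w, 30, 23, u, y)}.
π_{B, E, A, F, C} gives {(23, y, u, 37, w), (40, y, u, 37, r)}.
Filtering on B >= 17 leaves {(27, v, n, 35, u), (34, n, w, 36, k), (36, d, w, 30, s), (36, k, n, 34, u)}.
Set union of the two operands is {(23, y, u, 37, w), (27, v, n, 35, u), (34, n, w, 36, k), (36, d, w, 30, s), (36, k, n, 34, u), (40, y, u, 37, r)}.
π_{C, F} gives {(k, 36), (r, 37), (s, 30), (u, 34), (u, 35), (w, 37)}.

{(k, 36), (r, 37), (s, 30), (u, 34), (u, 35), (w, 37)}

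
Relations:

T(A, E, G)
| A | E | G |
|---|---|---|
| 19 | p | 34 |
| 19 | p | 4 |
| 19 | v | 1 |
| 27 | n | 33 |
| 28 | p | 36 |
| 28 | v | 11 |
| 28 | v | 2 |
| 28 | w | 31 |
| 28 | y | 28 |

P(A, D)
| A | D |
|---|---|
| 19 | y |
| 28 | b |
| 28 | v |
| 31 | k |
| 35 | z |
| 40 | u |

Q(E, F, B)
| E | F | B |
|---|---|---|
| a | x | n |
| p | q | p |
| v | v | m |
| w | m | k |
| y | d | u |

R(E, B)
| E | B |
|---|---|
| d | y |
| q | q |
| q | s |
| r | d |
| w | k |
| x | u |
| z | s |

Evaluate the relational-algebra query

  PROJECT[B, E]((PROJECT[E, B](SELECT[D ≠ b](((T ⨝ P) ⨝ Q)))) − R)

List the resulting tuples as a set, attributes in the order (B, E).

{(m, v), (p, p), (u, y)}

Joining T and P on A yields {(19, p, 34, y), (19, p, 4, y), (19, v, 1, y), (28, p, 36, b), (28, p, 36, v), (28, v, 11, b), (28, v, 11, v), (28, v, 2, b), (28, v, 2, v), (28, w, 31, b), (28, w, 31, v), (28, y, 28, b), (28, y, 28, v)}.
Joining (T ⨝ P) and Q on E yields {(19, p, 34, y, q, p), (19, p, 4, y, q, p), (19, v, 1, y, v, m), (28, p, 36, b, q, p), (28, p, 36, v, q, p), (28, v, 11, b, v, m), (28, v, 11, v, v, m), (28, v, 2, b, v, m), (28, v, 2, v, v, m), (28, w, 31, b, m, k), (28, w, 31, v, m, k), (28, y, 28, b, d, u), (28, y, 28, v, d, u)}.
Filtering on D ≠ b leaves {(19, p, 34, y, q, p), (19, p, 4, y, q, p), (19, v, 1, y, v, m), (28, p, 36, v, q, p), (28, v, 11, v, v, m), (28, v, 2, v, v, m), (28, w, 31, v, m, k), (28, y, 28, v, d, u)}.
Keep only column(s) E, B (4 duplicate(s) eliminated): {(p, p), (v, m), (w, k), (y, u)}
Difference: {(p, p), (v, m), (w, k), (y, u)} with {(d, y), (q, q), (q, s), (r, d), (w, k), (x, u), (z, s)} → {(p, p), (v, m), (y, u)}
Keep only column(s) B, E: {(m, v), (p, p), (u, y)}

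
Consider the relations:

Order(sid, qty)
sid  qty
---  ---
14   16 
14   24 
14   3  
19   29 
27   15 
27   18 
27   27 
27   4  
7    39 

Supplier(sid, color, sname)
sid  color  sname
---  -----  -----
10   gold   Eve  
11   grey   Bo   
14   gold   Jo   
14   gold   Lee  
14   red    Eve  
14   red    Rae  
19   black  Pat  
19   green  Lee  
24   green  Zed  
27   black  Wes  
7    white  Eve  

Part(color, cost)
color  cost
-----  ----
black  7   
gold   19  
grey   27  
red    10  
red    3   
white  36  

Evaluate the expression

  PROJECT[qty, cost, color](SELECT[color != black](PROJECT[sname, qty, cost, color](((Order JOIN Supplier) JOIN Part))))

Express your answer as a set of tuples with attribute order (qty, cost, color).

{(16, 10, red), (16, 19, gold), (16, 3, red), (24, 10, red), (24, 19, gold), (24, 3, red), (3, 10, red), (3, 19, gold), (3, 3, red), (39, 36, white)}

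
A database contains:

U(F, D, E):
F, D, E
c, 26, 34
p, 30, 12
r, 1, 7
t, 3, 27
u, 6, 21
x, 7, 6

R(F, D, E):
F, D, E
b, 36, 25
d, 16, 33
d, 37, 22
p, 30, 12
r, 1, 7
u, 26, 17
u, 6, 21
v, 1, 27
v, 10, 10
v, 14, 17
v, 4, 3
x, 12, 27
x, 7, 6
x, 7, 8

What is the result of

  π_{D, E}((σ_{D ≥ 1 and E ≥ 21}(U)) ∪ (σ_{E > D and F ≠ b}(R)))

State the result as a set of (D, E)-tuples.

{(1, 27), (1, 7), (12, 27), (14, 17), (16, 33), (26, 34), (3, 27), (6, 21), (7, 8)}

σ[D ≥ 1 and E ≥ 21]: keep tuples satisfying D ≥ 1 and E ≥ 21 → {(c, 26, 34), (t, 3, 27), (u, 6, 21)}
σ[E > D and F ≠ b]: keep tuples satisfying E > D and F ≠ b → {(d, 16, 33), (r, 1, 7), (u, 6, 21), (v, 1, 27), (v, 14, 17), (x, 12, 27), (x, 7, 8)}
Union: {(c, 26, 34), (t, 3, 27), (u, 6, 21)} with {(d, 16, 33), (r, 1, 7), (u, 6, 21), (v, 1, 27), (v, 14, 17), (x, 12, 27), (x, 7, 8)} → {(c, 26, 34), (d, 16, 33), (r, 1, 7), (t, 3, 27), (u, 6, 21), (v, 1, 27), (v, 14, 17), (x, 12, 27), (x, 7, 8)}
π_{D, E} gives {(1, 27), (1, 7), (12, 27), (14, 17), (16, 33), (26, 34), (3, 27), (6, 21), (7, 8)}.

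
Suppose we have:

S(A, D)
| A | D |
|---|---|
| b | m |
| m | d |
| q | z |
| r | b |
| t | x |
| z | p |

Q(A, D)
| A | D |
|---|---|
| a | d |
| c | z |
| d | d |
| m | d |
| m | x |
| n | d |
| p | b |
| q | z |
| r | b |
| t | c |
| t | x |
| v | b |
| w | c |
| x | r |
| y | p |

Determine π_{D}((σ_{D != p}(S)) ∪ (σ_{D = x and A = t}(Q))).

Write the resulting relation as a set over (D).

{b, d, m, x, z}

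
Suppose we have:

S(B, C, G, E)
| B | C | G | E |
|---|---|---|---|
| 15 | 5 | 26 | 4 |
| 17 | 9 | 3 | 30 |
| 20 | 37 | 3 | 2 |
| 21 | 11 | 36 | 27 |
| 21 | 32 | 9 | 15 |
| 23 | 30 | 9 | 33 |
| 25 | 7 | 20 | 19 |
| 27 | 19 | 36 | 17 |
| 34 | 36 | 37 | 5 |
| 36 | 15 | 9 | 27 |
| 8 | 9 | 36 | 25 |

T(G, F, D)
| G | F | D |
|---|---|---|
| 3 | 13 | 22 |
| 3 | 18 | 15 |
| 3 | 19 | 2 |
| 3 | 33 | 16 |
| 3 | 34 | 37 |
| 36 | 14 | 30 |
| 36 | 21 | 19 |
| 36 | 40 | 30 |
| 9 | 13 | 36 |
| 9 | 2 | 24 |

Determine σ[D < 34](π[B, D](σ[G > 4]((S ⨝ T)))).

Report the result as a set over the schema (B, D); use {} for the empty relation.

Joining S and T on G yields {(17, 9, 3, 30, 13, 22), (17, 9, 3, 30, 18, 15), (17, 9, 3, 30, 19, 2), (17, 9, 3, 30, 33, 16), (17, 9, 3, 30, 34, 37), (20, 37, 3, 2, 13, 22), (20, 37, 3, 2, 18, 15), (20, 37, 3, 2, 19, 2), (20, 37, 3, 2, 33, 16), (20, 37, 3, 2, 34, 37), (21, 11, 36, 27, 14, 30), (21, 11, 36, 27, 21, 19), (21, 11, 36, 27, 40, 30), (21, 32, 9, 15, 13, 36), (21, 32, 9, 15, 2, 24), (23, 30, 9, 33, 13, 36), (23, 30, 9, 33, 2, 24), (27, 19, 36, 17, 14, 30), (27, 19, 36, 17, 21, 19), (27, 19, 36, 17, 40, 30), (36, 15, 9, 27, 13, 36), (36, 15, 9, 27, 2, 24), (8, 9, 36, 25, 14, 30), (8, 9, 36, 25, 21, 19), (8, 9, 36, 25, 40, 30)}.
Selection G > 4: {(21, 11, 36, 27, 14, 30), (21, 11, 36, 27, 21, 19), (21, 11, 36, 27, 40, 30), (21, 32, 9, 15, 13, 36), (21, 32, 9, 15, 2, 24), (23, 30, 9, 33, 13, 36), (23, 30, 9, 33, 2, 24), (27, 19, 36, 17, 14, 30), (27, 19, 36, 17, 21, 19), (27, 19, 36, 17, 40, 30), (36, 15, 9, 27, 13, 36), (36, 15, 9, 27, 2, 24), (8, 9, 36, 25, 14, 30), (8, 9, 36, 25, 21, 19), (8, 9, 36, 25, 40, 30)}
π_{B, D} gives {(21, 19), (21, 24), (21, 30), (21, 36), (23, 24), (23, 36), (27, 19), (27, 30), (36, 24), (36, 36), (8, 19), (8, 30)} (3 duplicate(s) eliminated).
Selection D < 34: {(21, 19), (21, 24), (21, 30), (23, 24), (27, 19), (27, 30), (36, 24), (8, 19), (8, 30)}

{(21, 19), (21, 24), (21, 30), (23, 24), (27, 19), (27, 30), (36, 24), (8, 19), (8, 30)}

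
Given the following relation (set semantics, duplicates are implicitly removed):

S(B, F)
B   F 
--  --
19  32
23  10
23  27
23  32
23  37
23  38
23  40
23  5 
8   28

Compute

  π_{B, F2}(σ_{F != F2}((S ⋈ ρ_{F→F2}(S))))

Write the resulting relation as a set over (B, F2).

{(23, 10), (23, 27), (23, 32), (23, 37), (23, 38), (23, 40), (23, 5)}

ρ[F→F2]: schema becomes (B, F2); tuples unchanged.
Natural join on B: {(19, 32, 32), (23, 10, 10), (23, 10, 27), (23, 10, 32), (23, 10, 37), (23, 10, 38), (23, 10, 40), (23, 10, 5), (23, 27, 10), (23, 27, 27), (23, 27, 32), (23, 27, 37), (23, 27, 38), (23, 27, 40), (23, 27, 5), (23, 32, 10), (23, 32, 27), (23, 32, 32), (23, 32, 37), (23, 32, 38), (23, 32, 40), (23, 32, 5), (23, 37, 10), (23, 37, 27), (23, 37, 32), (23, 37, 37), (23, 37, 38), (23, 37, 40), (23, 37, 5), (23, 38, 10), (23, 38, 27), (23, 38, 32), (23, 38, 37), (23, 38, 38), (23, 38, 40), (23, 38, 5), (23, 40, 10), (23, 40, 27), (23, 40, 32), (23, 40, 37), (23, 40, 38), (23, 40, 40), (23, 40, 5), (23, 5, 10), (23, 5, 27), (23, 5, 32), (23, 5, 37), (23, 5, 38), (23, 5, 40), (23, 5, 5), (8, 28, 28)}
σ[F != F2]: keep tuples satisfying F != F2 → {(23, 10, 27), (23, 10, 32), (23, 10, 37), (23, 10, 38), (23, 10, 40), (23, 10, 5), (23, 27, 10), (23, 27, 32), (23, 27, 37), (23, 27, 38), (23, 27, 40), (23, 27, 5), (23, 32, 10), (23, 32, 27), (23, 32, 37), (23, 32, 38), (23, 32, 40), (23, 32, 5), (23, 37, 10), (23, 37, 27), (23, 37, 32), (23, 37, 38), (23, 37, 40), (23, 37, 5), (23, 38, 10), (23, 38, 27), (23, 38, 32), (23, 38, 37), (23, 38, 40), (23, 38, 5), (23, 40, 10), (23, 40, 27), (23, 40, 32), (23, 40, 37), (23, 40, 38), (23, 40, 5), (23, 5, 10), (23, 5, 27), (23, 5, 32), (23, 5, 37), (23, 5, 38), (23, 5, 40)}
π_{B, F2} gives {(23, 10), (23, 27), (23, 32), (23, 37), (23, 38), (23, 40), (23, 5)} (35 duplicate(s) eliminated).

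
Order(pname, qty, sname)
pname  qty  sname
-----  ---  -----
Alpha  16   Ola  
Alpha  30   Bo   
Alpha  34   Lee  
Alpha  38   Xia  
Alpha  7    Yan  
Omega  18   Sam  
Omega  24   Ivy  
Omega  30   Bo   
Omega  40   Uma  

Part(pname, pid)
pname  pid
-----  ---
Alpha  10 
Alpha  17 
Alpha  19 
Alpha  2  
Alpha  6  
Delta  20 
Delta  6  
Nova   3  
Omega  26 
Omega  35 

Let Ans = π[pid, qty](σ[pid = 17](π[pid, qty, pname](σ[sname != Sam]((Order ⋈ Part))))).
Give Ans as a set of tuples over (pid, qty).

{(17, 16), (17, 30), (17, 34), (17, 38), (17, 7)}

Natural join on pname: {(Alpha, 16, Ola, 10), (Alpha, 16, Ola, 17), (Alpha, 16, Ola, 19), (Alpha, 16, Ola, 2), (Alpha, 16, Ola, 6), (Alpha, 30, Bo, 10), (Alpha, 30, Bo, 17), (Alpha, 30, Bo, 19), (Alpha, 30, Bo, 2), (Alpha, 30, Bo, 6), (Alpha, 34, Lee, 10), (Alpha, 34, Lee, 17), (Alpha, 34, Lee, 19), (Alpha, 34, Lee, 2), (Alpha, 34, Lee, 6), (Alpha, 38, Xia, 10), (Alpha, 38, Xia, 17), (Alpha, 38, Xia, 19), (Alpha, 38, Xia, 2), (Alpha, 38, Xia, 6), (Alpha, 7, Yan, 10), (Alpha, 7, Yan, 17), (Alpha, 7, Yan, 19), (Alpha, 7, Yan, 2), (Alpha, 7, Yan, 6), (Omega, 18, Sam, 26), (Omega, 18, Sam, 35), (Omega, 24, Ivy, 26), (Omega, 24, Ivy, 35), (Omega, 30, Bo, 26), (Omega, 30, Bo, 35), (Omega, 40, Uma, 26), (Omega, 40, Uma, 35)}
Selection sname != Sam: {(Alpha, 16, Ola, 10), (Alpha, 16, Ola, 17), (Alpha, 16, Ola, 19), (Alpha, 16, Ola, 2), (Alpha, 16, Ola, 6), (Alpha, 30, Bo, 10), (Alpha, 30, Bo, 17), (Alpha, 30, Bo, 19), (Alpha, 30, Bo, 2), (Alpha, 30, Bo, 6), (Alpha, 34, Lee, 10), (Alpha, 34, Lee, 17), (Alpha, 34, Lee, 19), (Alpha, 34, Lee, 2), (Alpha, 34, Lee, 6), (Alpha, 38, Xia, 10), (Alpha, 38, Xia, 17), (Alpha, 38, Xia, 19), (Alpha, 38, Xia, 2), (Alpha, 38, Xia, 6), (Alpha, 7, Yan, 10), (Alpha, 7, Yan, 17), (Alpha, 7, Yan, 19), (Alpha, 7, Yan, 2), (Alpha, 7, Yan, 6), (Omega, 24, Ivy, 26), (Omega, 24, Ivy, 35), (Omega, 30, Bo, 26), (Omega, 30, Bo, 35), (Omega, 40, Uma, 26), (Omega, 40, Uma, 35)}
Keep only column(s) pid, qty, pname: {(10, 16, Alpha), (10, 30, Alpha), (10, 34, Alpha), (10, 38, Alpha), (10, 7, Alpha), (17, 16, Alpha), (17, 30, Alpha), (17, 34, Alpha), (17, 38, Alpha), (17, 7, Alpha), (19, 16, Alpha), (19, 30, Alpha), (19, 34, Alpha), (19, 38, Alpha), (19, 7, Alpha), (2, 16, Alpha), (2, 30, Alpha), (2, 34, Alpha), (2, 38, Alpha), (2, 7, Alpha), (26, 24, Omega), (26, 30, Omega), (26, 40, Omega), (35, 24, Omega), (35, 30, Omega), (35, 40, Omega), (6, 16, Alpha), (6, 30, Alpha), (6, 34, Alpha), (6, 38, Alpha), (6, 7, Alpha)}
Selection pid = 17: {(17, 16, Alpha), (17, 30, Alpha), (17, 34, Alpha), (17, 38, Alpha), (17, 7, Alpha)}
Keep only column(s) pid, qty: {(17, 16), (17, 30), (17, 34), (17, 38), (17, 7)}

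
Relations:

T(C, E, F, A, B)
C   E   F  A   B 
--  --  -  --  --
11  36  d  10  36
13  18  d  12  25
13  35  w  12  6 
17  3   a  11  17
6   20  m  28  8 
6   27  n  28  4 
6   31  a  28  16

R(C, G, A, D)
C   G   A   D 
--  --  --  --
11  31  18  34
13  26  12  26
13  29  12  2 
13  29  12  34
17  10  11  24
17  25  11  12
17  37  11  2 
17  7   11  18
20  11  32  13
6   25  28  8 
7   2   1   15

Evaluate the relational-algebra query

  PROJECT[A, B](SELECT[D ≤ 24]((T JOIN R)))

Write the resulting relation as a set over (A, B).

Natural join on C, A: {(13, 18, d, 12, 25, 26, 26), (13, 18, d, 12, 25, 29, 2), (13, 18, d, 12, 25, 29, 34), (13, 35, w, 12, 6, 26, 26), (13, 35, w, 12, 6, 29, 2), (13, 35, w, 12, 6, 29, 34), (17, 3, a, 11, 17, 10, 24), (17, 3, a, 11, 17, 25, 12), (17, 3, a, 11, 17, 37, 2), (17, 3, a, 11, 17, 7, 18), (6, 20, m, 28, 8, 25, 8), (6, 27, n, 28, 4, 25, 8), (6, 31, a, 28, 16, 25, 8)}
Filtering on D ≤ 24 leaves {(13, 18, d, 12, 25, 29, 2), (13, 35, w, 12, 6, 29, 2), (17, 3, a, 11, 17, 10, 24), (17, 3, a, 11, 17, 25, 12), (17, 3, a, 11, 17, 37, 2), (17, 3, a, 11, 17, 7, 18), (6, 20, m, 28, 8, 25, 8), (6, 27, n, 28, 4, 25, 8), (6, 31, a, 28, 16, 25, 8)}.
π[A, B]: project onto (A, B) (3 duplicate(s) eliminated) → {(11, 17), (12, 25), (12, 6), (28, 16), (28, 4), (28, 8)}

{(11, 17), (12, 25), (12, 6), (28, 16), (28, 4), (28, 8)}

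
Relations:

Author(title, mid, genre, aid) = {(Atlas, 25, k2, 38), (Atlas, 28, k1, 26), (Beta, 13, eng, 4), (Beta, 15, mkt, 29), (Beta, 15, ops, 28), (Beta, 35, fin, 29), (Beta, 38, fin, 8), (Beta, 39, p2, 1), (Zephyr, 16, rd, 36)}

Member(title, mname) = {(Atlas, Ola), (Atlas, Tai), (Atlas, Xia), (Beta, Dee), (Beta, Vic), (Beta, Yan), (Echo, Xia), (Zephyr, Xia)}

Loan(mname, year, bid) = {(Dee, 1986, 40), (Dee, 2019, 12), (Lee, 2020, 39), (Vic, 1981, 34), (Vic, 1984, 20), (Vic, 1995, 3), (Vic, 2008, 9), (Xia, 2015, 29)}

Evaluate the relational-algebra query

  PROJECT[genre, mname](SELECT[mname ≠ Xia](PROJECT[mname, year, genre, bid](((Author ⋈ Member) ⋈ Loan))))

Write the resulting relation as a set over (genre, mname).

{(eng, Dee), (eng, Vic), (fin, Dee), (fin, Vic), (mkt, Dee), (mkt, Vic), (ops, Dee), (ops, Vic), (p2, Dee), (p2, Vic)}

Natural join on title: {(Atlas, 25, k2, 38, Ola), (Atlas, 25, k2, 38, Tai), (Atlas, 25, k2, 38, Xia), (Atlas, 28, k1, 26, Ola), (Atlas, 28, k1, 26, Tai), (Atlas, 28, k1, 26, Xia), (Beta, 13, eng, 4, Dee), (Beta, 13, eng, 4, Vic), (Beta, 13, eng, 4, Yan), (Beta, 15, mkt, 29, Dee), (Beta, 15, mkt, 29, Vic), (Beta, 15, mkt, 29, Yan), (Beta, 15, ops, 28, Dee), (Beta, 15, ops, 28, Vic), (Beta, 15, ops, 28, Yan), (Beta, 35, fin, 29, Dee), (Beta, 35, fin, 29, Vic), (Beta, 35, fin, 29, Yan), (Beta, 38, fin, 8, Dee), (Beta, 38, fin, 8, Vic), (Beta, 38, fin, 8, Yan), (Beta, 39, p2, 1, Dee), (Beta, 39, p2, 1, Vic), (Beta, 39, p2, 1, Yan), (Zephyr, 16, rd, 36, Xia)}
Natural join on mname: {(Atlas, 25, k2, 38, Xia, 2015, 29), (Atlas, 28, k1, 26, Xia, 2015, 29), (Beta, 13, eng, 4, Dee, 1986, 40), (Beta, 13, eng, 4, Dee, 2019, 12), (Beta, 13, eng, 4, Vic, 1981, 34), (Beta, 13, eng, 4, Vic, 1984, 20), (Beta, 13, eng, 4, Vic, 1995, 3), (Beta, 13, eng, 4, Vic, 2008, 9), (Beta, 15, mkt, 29, Dee, 1986, 40), (Beta, 15, mkt, 29, Dee, 2019, 12), (Beta, 15, mkt, 29, Vic, 1981, 34), (Beta, 15, mkt, 29, Vic, 1984, 20), (Beta, 15, mkt, 29, Vic, 1995, 3), (Beta, 15, mkt, 29, Vic, 2008, 9), (Beta, 15, ops, 28, Dee, 1986, 40), (Beta, 15, ops, 28, Dee, 2019, 12), (Beta, 15, ops, 28, Vic, 1981, 34), (Beta, 15, ops, 28, Vic, 1984, 20), (Beta, 15, ops, 28, Vic, 1995, 3), (Beta, 15, ops, 28, Vic, 2008, 9), (Beta, 35, fin, 29, Dee, 1986, 40), (Beta, 35, fin, 29, Dee, 2019, 12), (Beta, 35, fin, 29, Vic, 1981, 34), (Beta, 35, fin, 29, Vic, 1984, 20), (Beta, 35, fin, 29, Vic, 1995, 3), (Beta, 35, fin, 29, Vic, 2008, 9), (Beta, 38, fin, 8, Dee, 1986, 40), (Beta, 38, fin, 8, Dee, 2019, 12), (Beta, 38, fin, 8, Vic, 1981, 34), (Beta, 38, fin, 8, Vic, 1984, 20), (Beta, 38, fin, 8, Vic, 1995, 3), (Beta, 38, fin, 8, Vic, 2008, 9), (Beta, 39, p2, 1, Dee, 1986, 40), (Beta, 39, p2, 1, Dee, 2019, 12), (Beta, 39, p2, 1, Vic, 1981, 34), (Beta, 39, p2, 1, Vic, 1984, 20), (Beta, 39, p2, 1, Vic, 1995, 3), (Beta, 39, p2, 1, Vic, 2008, 9), (Zephyr, 16, rd, 36, Xia, 2015, 29)}
π_{mname, year, genre, bid} gives {(Dee, 1986, eng, 40), (Dee, 1986, fin, 40), (Dee, 1986, mkt, 40), (Dee, 1986, ops, 40), (Dee, 1986, p2, 40), (Dee, 2019, eng, 12), (Dee, 2019, fin, 12), (Dee, 2019, mkt, 12), (Dee, 2019, ops, 12), (Dee, 2019, p2, 12), (Vic, 1981, eng, 34), (Vic, 1981, fin, 34), (Vic, 1981, mkt, 34), (Vic, 1981, ops, 34), (Vic, 1981, p2, 34), (Vic, 1984, eng, 20), (Vic, 1984, fin, 20), (Vic, 1984, mkt, 20), (Vic, 1984, ops, 20), (Vic, 1984, p2, 20), (Vic, 1995, eng, 3), (Vic, 1995, fin, 3), (Vic, 1995, mkt, 3), (Vic, 1995, ops, 3), (Vic, 1995, p2, 3), (Vic, 2008, eng, 9), (Vic, 2008, fin, 9), (Vic, 2008, mkt, 9), (Vic, 2008, ops, 9), (Vic, 2008, p2, 9), (Xia, 2015, k1, 29), (Xia, 2015, k2, 29), (Xia, 2015, rd, 29)} (6 duplicate(s) eliminated).
σ[mname ≠ Xia]: keep tuples satisfying mname ≠ Xia → {(Dee, 1986, eng, 40), (Dee, 1986, fin, 40), (Dee, 1986, mkt, 40), (Dee, 1986, ops, 40), (Dee, 1986, p2, 40), (Dee, 2019, eng, 12), (Dee, 2019, fin, 12), (Dee, 2019, mkt, 12), (Dee, 2019, ops, 12), (Dee, 2019, p2, 12), (Vic, 1981, eng, 34), (Vic, 1981, fin, 34), (Vic, 1981, mkt, 34), (Vic, 1981, ops, 34), (Vic, 1981, p2, 34), (Vic, 1984, eng, 20), (Vic, 1984, fin, 20), (Vic, 1984, mkt, 20), (Vic, 1984, ops, 20), (Vic, 1984, p2, 20), (Vic, 1995, eng, 3), (Vic, 1995, fin, 3), (Vic, 1995, mkt, 3), (Vic, 1995, ops, 3), (Vic, 1995, p2, 3), (Vic, 2008, eng, 9), (Vic, 2008, fin, 9), (Vic, 2008, mkt, 9), (Vic, 2008, ops, 9), (Vic, 2008, p2, 9)}
π_{genre, mname} gives {(eng, Dee), (eng, Vic), (fin, Dee), (fin, Vic), (mkt, Dee), (mkt, Vic), (ops, Dee), (ops, Vic), (p2, Dee), (p2, Vic)} (20 duplicate(s) eliminated).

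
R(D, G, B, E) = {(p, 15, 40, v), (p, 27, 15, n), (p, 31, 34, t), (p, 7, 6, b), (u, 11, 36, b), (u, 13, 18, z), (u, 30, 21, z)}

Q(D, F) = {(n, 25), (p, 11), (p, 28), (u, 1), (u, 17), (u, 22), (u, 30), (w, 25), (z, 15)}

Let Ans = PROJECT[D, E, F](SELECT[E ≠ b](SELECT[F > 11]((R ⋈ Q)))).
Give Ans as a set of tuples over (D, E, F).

{(p, n, 28), (p, t, 28), (p, v, 28), (u, z, 17), (u, z, 22), (u, z, 30)}

Joining R and Q on D yields {(p, 15, 40, v, 11), (p, 15, 40, v, 28), (p, 27, 15, n, 11), (p, 27, 15, n, 28), (p, 31, 34, t, 11), (p, 31, 34, t, 28), (p, 7, 6, b, 11), (p, 7, 6, b, 28), (u, 11, 36, b, 1), (u, 11, 36, b, 17), (u, 11, 36, b, 22), (u, 11, 36, b, 30), (u, 13, 18, z, 1), (u, 13, 18, z, 17), (u, 13, 18, z, 22), (u, 13, 18, z, 30), (u, 30, 21, z, 1), (u, 30, 21, z, 17), (u, 30, 21, z, 22), (u, 30, 21, z, 30)}.
Selection F > 11: {(p, 15, 40, v, 28), (p, 27, 15, n, 28), (p, 31, 34, t, 28), (p, 7, 6, b, 28), (u, 11, 36, b, 17), (u, 11, 36, b, 22), (u, 11, 36, b, 30), (u, 13, 18, z, 17), (u, 13, 18, z, 22), (u, 13, 18, z, 30), (u, 30, 21, z, 17), (u, 30, 21, z, 22), (u, 30, 21, z, 30)}
Selection E ≠ b: {(p, 15, 40, v, 28), (p, 27, 15, n, 28), (p, 31, 34, t, 28), (u, 13, 18, z, 17), (u, 13, 18, z, 22), (u, 13, 18, z, 30), (u, 30, 21, z, 17), (u, 30, 21, z, 22), (u, 30, 21, z, 30)}
π_{D, E, F} gives {(p, n, 28), (p, t, 28), (p, v, 28), (u, z, 17), (u, z, 22), (u, z, 30)} (3 duplicate(s) eliminated).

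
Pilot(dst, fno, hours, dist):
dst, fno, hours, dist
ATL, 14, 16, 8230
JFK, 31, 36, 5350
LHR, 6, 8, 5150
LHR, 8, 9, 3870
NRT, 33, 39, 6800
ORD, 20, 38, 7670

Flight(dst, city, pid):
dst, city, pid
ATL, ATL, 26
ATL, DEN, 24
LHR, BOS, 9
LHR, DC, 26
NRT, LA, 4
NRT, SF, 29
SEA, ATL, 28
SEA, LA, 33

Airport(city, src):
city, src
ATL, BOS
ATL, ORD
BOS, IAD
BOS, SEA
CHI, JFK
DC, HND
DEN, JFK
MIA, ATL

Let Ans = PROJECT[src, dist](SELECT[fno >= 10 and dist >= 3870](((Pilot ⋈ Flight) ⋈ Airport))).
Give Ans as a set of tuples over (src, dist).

Natural join on dst: {(ATL, 14, 16, 8230, ATL, 26), (ATL, 14, 16, 8230, DEN, 24), (LHR, 6, 8, 5150, BOS, 9), (LHR, 6, 8, 5150, DC, 26), (LHR, 8, 9, 3870, BOS, 9), (LHR, 8, 9, 3870, DC, 26), (NRT, 33, 39, 6800, LA, 4), (NRT, 33, 39, 6800, SF, 29)}
Natural join on city: {(ATL, 14, 16, 8230, ATL, 26, BOS), (ATL, 14, 16, 8230, ATL, 26, ORD), (ATL, 14, 16, 8230, DEN, 24, JFK), (LHR, 6, 8, 5150, BOS, 9, IAD), (LHR, 6, 8, 5150, BOS, 9, SEA), (LHR, 6, 8, 5150, DC, 26, HND), (LHR, 8, 9, 3870, BOS, 9, IAD), (LHR, 8, 9, 3870, BOS, 9, SEA), (LHR, 8, 9, 3870, DC, 26, HND)}
Selection fno >= 10 and dist >= 3870: {(ATL, 14, 16, 8230, ATL, 26, BOS), (ATL, 14, 16, 8230, ATL, 26, ORD), (ATL, 14, 16, 8230, DEN, 24, JFK)}
Projecting to src, dist: {(BOS, 8230), (JFK, 8230), (ORD, 8230)}

{(BOS, 8230), (JFK, 8230), (ORD, 8230)}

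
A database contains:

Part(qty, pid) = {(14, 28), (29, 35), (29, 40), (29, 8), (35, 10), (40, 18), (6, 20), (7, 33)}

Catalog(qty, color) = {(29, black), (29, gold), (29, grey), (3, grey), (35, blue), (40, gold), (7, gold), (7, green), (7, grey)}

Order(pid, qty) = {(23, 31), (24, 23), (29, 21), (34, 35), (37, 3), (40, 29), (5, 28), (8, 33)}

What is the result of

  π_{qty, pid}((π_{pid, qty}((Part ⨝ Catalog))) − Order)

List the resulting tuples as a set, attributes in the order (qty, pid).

Joining Part and Catalog on qty yields {(29, 35, black), (29, 35, gold), (29, 35, grey), (29, 40, black), (29, 40, gold), (29, 40, grey), (29, 8, black), (29, 8, gold), (29, 8, grey), (35, 10, blue), (40, 18, gold), (7, 33, gold), (7, 33, green), (7, 33, grey)}.
π_{pid, qty} gives {(10, 35), (18, 40), (33, 7), (35, 29), (40, 29), (8, 29)} (8 duplicate(s) eliminated).
Taking the difference: {(10, 35), (18, 40), (33, 7), (35, 29), (8, 29)}
π_{qty, pid} gives {(29, 35), (29, 8), (35, 10), (40, 18), (7, 33)}.

{(29, 35), (29, 8), (35, 10), (40, 18), (7, 33)}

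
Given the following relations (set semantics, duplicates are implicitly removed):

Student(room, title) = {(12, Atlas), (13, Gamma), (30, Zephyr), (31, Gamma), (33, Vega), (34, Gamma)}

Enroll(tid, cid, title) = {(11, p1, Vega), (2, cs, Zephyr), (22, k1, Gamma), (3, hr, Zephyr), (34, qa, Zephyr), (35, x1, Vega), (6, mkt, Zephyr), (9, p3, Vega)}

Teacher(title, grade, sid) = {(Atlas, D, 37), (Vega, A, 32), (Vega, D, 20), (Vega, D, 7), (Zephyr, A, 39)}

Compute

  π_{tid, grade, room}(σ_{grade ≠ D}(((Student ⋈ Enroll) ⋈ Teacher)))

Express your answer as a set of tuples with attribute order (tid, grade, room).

Natural join on title: {(13, Gamma, 22, k1), (30, Zephyr, 2, cs), (30, Zephyr, 3, hr), (30, Zephyr, 34, qa), (30, Zephyr, 6, mkt), (31, Gamma, 22, k1), (33, Vega, 11, p1), (33, Vega, 35, x1), (33, Vega, 9, p3), (34, Gamma, 22, k1)}
Natural join on title: {(30, Zephyr, 2, cs, A, 39), (30, Zephyr, 3, hr, A, 39), (30, Zephyr, 34, qa, A, 39), (30, Zephyr, 6, mkt, A, 39), (33, Vega, 11, p1, A, 32), (33, Vega, 11, p1, D, 20), (33, Vega, 11, p1, D, 7), (33, Vega, 35, x1, A, 32), (33, Vega, 35, x1, D, 20), (33, Vega, 35, x1, D, 7), (33, Vega, 9, p3, A, 32), (33, Vega, 9, p3, D, 20), (33, Vega, 9, p3, D, 7)}
σ[grade ≠ D]: keep tuples satisfying grade ≠ D → {(30, Zephyr, 2, cs, A, 39), (30, Zephyr, 3, hr, A, 39), (30, Zephyr, 34, qa, A, 39), (30, Zephyr, 6, mkt, A, 39), (33, Vega, 11, p1, A, 32), (33, Vega, 35, x1, A, 32), (33, Vega, 9, p3, A, 32)}
Projecting to tid, grade, room: {(11, A, 33), (2, A, 30), (3, A, 30), (34, A, 30), (35, A, 33), (6, A, 30), (9, A, 33)}

{(11, A, 33), (2, A, 30), (3, A, 30), (34, A, 30), (35, A, 33), (6, A, 30), (9, A, 33)}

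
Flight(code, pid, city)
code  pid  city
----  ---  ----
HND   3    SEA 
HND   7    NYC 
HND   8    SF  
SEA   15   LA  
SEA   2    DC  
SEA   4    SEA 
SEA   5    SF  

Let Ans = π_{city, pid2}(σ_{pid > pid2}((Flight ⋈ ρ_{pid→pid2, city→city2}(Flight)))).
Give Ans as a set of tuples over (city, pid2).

{(LA, 2), (LA, 4), (LA, 5), (NYC, 3), (SEA, 2), (SF, 2), (SF, 3), (SF, 4), (SF, 7)}

ρ[pid→pid2, city→city2]: schema becomes (code, pid2, city2); tuples unchanged.
Natural join on code: {(HND, 3, SEA, 3, SEA), (HND, 3, SEA, 7, NYC), (HND, 3, SEA, 8, SF), (HND, 7, NYC, 3, SEA), (HND, 7, NYC, 7, NYC), (HND, 7, NYC, 8, SF), (HND, 8, SF, 3, SEA), (HND, 8, SF, 7, NYC), (HND, 8, SF, 8, SF), (SEA, 15, LA, 15, LA), (SEA, 15, LA, 2, DC), (SEA, 15, LA, 4, SEA), (SEA, 15, LA, 5, SF), (SEA, 2, DC, 15, LA), (SEA, 2, DC, 2, DC), (SEA, 2, DC, 4, SEA), (SEA, 2, DC, 5, SF), (SEA, 4, SEA, 15, LA), (SEA, 4, SEA, 2, DC), (SEA, 4, SEA, 4, SEA), (SEA, 4, SEA, 5, SF), (SEA, 5, SF, 15, LA), (SEA, 5, SF, 2, DC), (SEA, 5, SF, 4, SEA), (SEA, 5, SF, 5, SF)}
Selection pid > pid2: {(HND, 7, NYC, 3, SEA), (HND, 8, SF, 3, SEA), (HND, 8, SF, 7, NYC), (SEA, 15, LA, 2, DC), (SEA, 15, LA, 4, SEA), (SEA, 15, LA, 5, SF), (SEA, 4, SEA, 2, DC), (SEA, 5, SF, 2, DC), (SEA, 5, SF, 4, SEA)}
π[city, pid2]: project onto (city, pid2) → {(LA, 2), (LA, 4), (LA, 5), (NYC, 3), (SEA, 2), (SF, 2), (SF, 3), (SF, 4), (SF, 7)}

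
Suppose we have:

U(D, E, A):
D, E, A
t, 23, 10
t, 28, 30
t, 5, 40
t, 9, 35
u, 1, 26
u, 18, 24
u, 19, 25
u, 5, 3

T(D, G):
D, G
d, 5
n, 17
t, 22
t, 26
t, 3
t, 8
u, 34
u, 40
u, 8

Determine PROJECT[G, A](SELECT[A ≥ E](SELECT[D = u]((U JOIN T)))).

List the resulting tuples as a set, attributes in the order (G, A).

{(34, 24), (34, 25), (34, 26), (40, 24), (40, 25), (40, 26), (8, 24), (8, 25), (8, 26)}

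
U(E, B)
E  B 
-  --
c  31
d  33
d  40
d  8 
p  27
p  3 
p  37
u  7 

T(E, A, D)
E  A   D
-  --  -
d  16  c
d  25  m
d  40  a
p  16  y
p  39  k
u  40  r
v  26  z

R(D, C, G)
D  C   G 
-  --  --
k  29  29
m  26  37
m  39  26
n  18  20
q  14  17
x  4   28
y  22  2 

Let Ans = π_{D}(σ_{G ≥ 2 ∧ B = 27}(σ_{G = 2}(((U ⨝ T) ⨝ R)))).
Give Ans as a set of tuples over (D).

{y}

Natural join on E: {(d, 33, 16, c), (d, 33, 25, m), (d, 33, 40, a), (d, 40, 16, c), (d, 40, 25, m), (d, 40, 40, a), (d, 8, 16, c), (d, 8, 25, m), (d, 8, 40, a), (p, 27, 16, y), (p, 27, 39, k), (p, 3, 16, y), (p, 3, 39, k), (p, 37, 16, y), (p, 37, 39, k), (u, 7, 40, r)}
Natural join on D: {(d, 33, 25, m, 26, 37), (d, 33, 25, m, 39, 26), (d, 40, 25, m, 26, 37), (d, 40, 25, m, 39, 26), (d, 8, 25, m, 26, 37), (d, 8, 25, m, 39, 26), (p, 27, 16, y, 22, 2), (p, 27, 39, k, 29, 29), (p, 3, 16, y, 22, 2), (p, 3, 39, k, 29, 29), (p, 37, 16, y, 22, 2), (p, 37, 39, k, 29, 29)}
Selection G = 2: {(p, 27, 16, y, 22, 2), (p, 3, 16, y, 22, 2), (p, 37, 16, y, 22, 2)}
Selection G ≥ 2 ∧ B = 27: {(p, 27, 16, y, 22, 2)}
π[D]: project onto (D) → {y}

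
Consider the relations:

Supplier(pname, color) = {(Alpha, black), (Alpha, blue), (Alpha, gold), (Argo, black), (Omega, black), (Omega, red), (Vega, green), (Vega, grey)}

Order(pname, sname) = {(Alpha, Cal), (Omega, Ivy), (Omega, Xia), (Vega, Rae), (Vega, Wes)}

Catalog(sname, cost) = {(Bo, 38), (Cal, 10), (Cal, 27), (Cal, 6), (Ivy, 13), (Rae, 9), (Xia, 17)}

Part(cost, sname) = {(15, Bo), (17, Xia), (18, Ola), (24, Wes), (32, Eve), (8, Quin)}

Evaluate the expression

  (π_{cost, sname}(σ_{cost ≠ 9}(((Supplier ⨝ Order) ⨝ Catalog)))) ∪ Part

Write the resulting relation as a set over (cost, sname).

{(10, Cal), (13, Ivy), (15, Bo), (17, Xia), (18, Ola), (24, Wes), (27, Cal), (32, Eve), (6, Cal), (8, Quin)}

Supplier ⋈ Order (natural join on pname): {(Alpha, black, Cal), (Alpha, blue, Cal), (Alpha, gold, Cal), (Omega, black, Ivy), (Omega, black, Xia), (Omega, red, Ivy), (Omega, red, Xia), (Vega, green, Rae), (Vega, green, Wes), (Vega, grey, Rae), (Vega, grey, Wes)}
(Supplier ⨝ Order) ⋈ Catalog (natural join on sname): {(Alpha, black, Cal, 10), (Alpha, black, Cal, 27), (Alpha, black, Cal, 6), (Alpha, blue, Cal, 10), (Alpha, blue, Cal, 27), (Alpha, blue, Cal, 6), (Alpha, gold, Cal, 10), (Alpha, gold, Cal, 27), (Alpha, gold, Cal, 6), (Omega, black, Ivy, 13), (Omega, black, Xia, 17), (Omega, red, Ivy, 13), (Omega, red, Xia, 17), (Vega, green, Rae, 9), (Vega, grey, Rae, 9)}
Filtering on cost ≠ 9 leaves {(Alpha, black, Cal, 10), (Alpha, black, Cal, 27), (Alpha, black, Cal, 6), (Alpha, blue, Cal, 10), (Alpha, blue, Cal, 27), (Alpha, blue, Cal, 6), (Alpha, gold, Cal, 10), (Alpha, gold, Cal, 27), (Alpha, gold, Cal, 6), (Omega, black, Ivy, 13), (Omega, black, Xia, 17), (Omega, red, Ivy, 13), (Omega, red, Xia, 17)}.
π_{cost, sname} gives {(10, Cal), (13, Ivy), (17, Xia), (27, Cal), (6, Cal)} (8 duplicate(s) eliminated).
Set union of the two operands is {(10, Cal), (13, Ivy), (15, Bo), (17, Xia), (18, Ola), (24, Wes), (27, Cal), (32, Eve), (6, Cal), (8, Quin)}.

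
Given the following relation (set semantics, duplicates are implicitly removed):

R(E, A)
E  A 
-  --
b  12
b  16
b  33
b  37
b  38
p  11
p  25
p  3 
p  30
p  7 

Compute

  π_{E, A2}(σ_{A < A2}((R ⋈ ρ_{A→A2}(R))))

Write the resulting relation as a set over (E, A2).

{(b, 16), (b, 33), (b, 37), (b, 38), (p, 11), (p, 25), (p, 30), (p, 7)}

ρ[A→A2]: schema becomes (E, A2); tuples unchanged.
Natural join on E: {(b, 12, 12), (b, 12, 16), (b, 12, 33), (b, 12, 37), (b, 12, 38), (b, 16, 12), (b, 16, 16), (b, 16, 33), (b, 16, 37), (b, 16, 38), (b, 33, 12), (b, 33, 16), (b, 33, 33), (b, 33, 37), (b, 33, 38), (b, 37, 12), (b, 37, 16), (b, 37, 33), (b, 37, 37), (b, 37, 38), (b, 38, 12), (b, 38, 16), (b, 38, 33), (b, 38, 37), (b, 38, 38), (p, 11, 11), (p, 11, 25), (p, 11, 3), (p, 11, 30), (p, 11, 7), (p, 25, 11), (p, 25, 25), (p, 25, 3), (p, 25, 30), (p, 25, 7), (p, 3, 11), (p, 3, 25), (p, 3, 3), (p, 3, 30), (p, 3, 7), (p, 30, 11), (p, 30, 25), (p, 30, 3), (p, 30, 30), (p, 30, 7), (p, 7, 11), (p, 7, 25), (p, 7, 3), (p, 7, 30), (p, 7, 7)}
Selection A < A2: {(b, 12, 16), (b, 12, 33), (b, 12, 37), (b, 12, 38), (b, 16, 33), (b, 16, 37), (b, 16, 38), (b, 33, 37), (b, 33, 38), (b, 37, 38), (p, 11, 25), (p, 11, 30), (p, 25, 30), (p, 3, 11), (p, 3, 25), (p, 3, 30), (p, 3, 7), (p, 7, 11), (p, 7, 25), (p, 7, 30)}
Projecting to E, A2 (12 duplicate(s) eliminated): {(b, 16), (b, 33), (b, 37), (b, 38), (p, 11), (p, 25), (p, 30), (p, 7)}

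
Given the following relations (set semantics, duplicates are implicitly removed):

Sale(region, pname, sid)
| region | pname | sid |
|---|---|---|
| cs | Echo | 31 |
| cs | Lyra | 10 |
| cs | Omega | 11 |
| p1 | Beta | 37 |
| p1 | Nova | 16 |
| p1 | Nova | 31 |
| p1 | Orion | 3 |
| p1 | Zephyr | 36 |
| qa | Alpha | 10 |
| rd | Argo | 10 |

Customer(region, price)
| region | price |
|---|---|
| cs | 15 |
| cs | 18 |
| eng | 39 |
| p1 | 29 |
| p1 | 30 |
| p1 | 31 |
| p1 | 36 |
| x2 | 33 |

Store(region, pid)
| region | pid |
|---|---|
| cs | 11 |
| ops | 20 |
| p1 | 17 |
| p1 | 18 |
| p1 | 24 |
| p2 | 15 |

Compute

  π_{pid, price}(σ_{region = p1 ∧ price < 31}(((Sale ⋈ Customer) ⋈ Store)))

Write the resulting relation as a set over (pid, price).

Natural join on region: {(cs, Echo, 31, 15), (cs, Echo, 31, 18), (cs, Lyra, 10, 15), (cs, Lyra, 10, 18), (cs, Omega, 11, 15), (cs, Omega, 11, 18), (p1, Beta, 37, 29), (p1, Beta, 37, 30), (p1, Beta, 37, 31), (p1, Beta, 37, 36), (p1, Nova, 16, 29), (p1, Nova, 16, 30), (p1, Nova, 16, 31), (p1, Nova, 16, 36), (p1, Nova, 31, 29), (p1, Nova, 31, 30), (p1, Nova, 31, 31), (p1, Nova, 31, 36), (p1, Orion, 3, 29), (p1, Orion, 3, 30), (p1, Orion, 3, 31), (p1, Orion, 3, 36), (p1, Zephyr, 36, 29), (p1, Zephyr, 36, 30), (p1, Zephyr, 36, 31), (p1, Zephyr, 36, 36)}
Natural join on region: {(cs, Echo, 31, 15, 11), (cs, Echo, 31, 18, 11), (cs, Lyra, 10, 15, 11), (cs, Lyra, 10, 18, 11), (cs, Omega, 11, 15, 11), (cs, Omega, 11, 18, 11), (p1, Beta, 37, 29, 17), (p1, Beta, 37, 29, 18), (p1, Beta, 37, 29, 24), (p1, Beta, 37, 30, 17), (p1, Beta, 37, 30, 18), (p1, Beta, 37, 30, 24), (p1, Beta, 37, 31, 17), (p1, Beta, 37, 31, 18), (p1, Beta, 37, 31, 24), (p1, Beta, 37, 36, 17), (p1, Beta, 37, 36, 18), (p1, Beta, 37, 36, 24), (p1, Nova, 16, 29, 17), (p1, Nova, 16, 29, 18), (p1, Nova, 16, 29, 24), (p1, Nova, 16, 30, 17), (p1, Nova, 16, 30, 18), (p1, Nova, 16, 30, 24), (p1, Nova, 16, 31, 17), (p1, Nova, 16, 31, 18), (p1, Nova, 16, 31, 24), (p1, Nova, 16, 36, 17), (p1, Nova, 16, 36, 18), (p1, Nova, 16, 36, 24), (p1, Nova, 31, 29, 17), (p1, Nova, 31, 29, 18), (p1, Nova, 31, 29, 24), (p1, Nova, 31, 30, 17), (p1, Nova, 31, 30, 18), (p1, Nova, 31, 30, 24), (p1, Nova, 31, 31, 17), (p1, Nova, 31, 31, 18), (p1, Nova, 31, 31, 24), (p1, Nova, 31, 36, 17), (p1, Nova, 31, 36, 18), (p1, Nova, 31, 36, 24), (p1, Orion, 3, 29, 17), (p1, Orion, 3, 29, 18), (p1, Orion, 3, 29, 24), (p1, Orion, 3, 30, 17), (p1, Orion, 3, 30, 18), (p1, Orion, 3, 30, 24), (p1, Orion, 3, 31, 17), (p1, Orion, 3, 31, 18), (p1, Orion, 3, 31, 24), (p1, Orion, 3, 36, 17), (p1, Orion, 3, 36, 18), (p1, Orion, 3, 36, 24), (p1, Zephyr, 36, 29, 17), (p1, Zephyr, 36, 29, 18), (p1, Zephyr, 36, 29, 24), (p1, Zephyr, 36, 30, 17), (p1, Zephyr, 36, 30, 18), (p1, Zephyr, 36, 30, 24), (p1, Zephyr, 36, 31, 17), (p1, Zephyr, 36, 31, 18), (p1, Zephyr, 36, 31, 24), (p1, Zephyr, 36, 36, 17), (p1, Zephyr, 36, 36, 18), (p1, Zephyr, 36, 36, 24)}
σ[region = p1 ∧ price < 31]: keep tuples satisfying region = p1 ∧ price < 31 → {(p1, Beta, 37, 29, 17), (p1, Beta, 37, 29, 18), (p1, Beta, 37, 29, 24), (p1, Beta, 37, 30, 17), (p1, Beta, 37, 30, 18), (p1, Beta, 37, 30, 24), (p1, Nova, 16, 29, 17), (p1, Nova, 16, 29, 18), (p1, Nova, 16, 29, 24), (p1, Nova, 16, 30, 17), (p1, Nova, 16, 30, 18), (p1, Nova, 16, 30, 24), (p1, Nova, 31, 29, 17), (p1, Nova, 31, 29, 18), (p1, Nova, 31, 29, 24), (p1, Nova, 31, 30, 17), (p1, Nova, 31, 30, 18), (p1, Nova, 31, 30, 24), (p1, Orion, 3, 29, 17), (p1, Orion, 3, 29, 18), (p1, Orion, 3, 29, 24), (p1, Orion, 3, 30, 17), (p1, Orion, 3, 30, 18), (p1, Orion, 3, 30, 24), (p1, Zephyr, 36, 29, 17), (p1, Zephyr, 36, 29, 18), (p1, Zephyr, 36, 29, 24), (p1, Zephyr, 36, 30, 17), (p1, Zephyr, 36, 30, 18), (p1, Zephyr, 36, 30, 24)}
Keep only column(s) pid, price (24 duplicate(s) eliminated): {(17, 29), (17, 30), (18, 29), (18, 30), (24, 29), (24, 30)}

{(17, 29), (17, 30), (18, 29), (18, 30), (24, 29), (24, 30)}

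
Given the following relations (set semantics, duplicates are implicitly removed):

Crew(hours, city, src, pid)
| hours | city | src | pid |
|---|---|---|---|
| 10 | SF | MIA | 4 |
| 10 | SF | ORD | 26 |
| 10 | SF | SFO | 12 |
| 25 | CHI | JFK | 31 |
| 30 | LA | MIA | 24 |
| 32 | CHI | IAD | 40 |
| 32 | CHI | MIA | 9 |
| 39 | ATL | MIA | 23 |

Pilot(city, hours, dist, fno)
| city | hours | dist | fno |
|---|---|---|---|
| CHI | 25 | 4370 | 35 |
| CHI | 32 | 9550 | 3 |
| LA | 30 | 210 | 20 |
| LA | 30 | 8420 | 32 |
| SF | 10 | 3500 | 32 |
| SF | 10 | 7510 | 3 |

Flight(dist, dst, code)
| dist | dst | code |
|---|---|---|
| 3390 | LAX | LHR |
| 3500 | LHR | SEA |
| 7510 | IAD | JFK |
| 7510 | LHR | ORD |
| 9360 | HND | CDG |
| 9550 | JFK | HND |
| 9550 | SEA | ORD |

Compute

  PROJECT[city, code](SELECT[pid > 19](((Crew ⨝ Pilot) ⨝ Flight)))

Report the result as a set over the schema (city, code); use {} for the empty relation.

{(CHI, HND), (CHI, ORD), (SF, JFK), (SF, ORD), (SF, SEA)}

Crew ⋈ Pilot (natural join on hours, city): {(10, SF, MIA, 4, 3500, 32), (10, SF, MIA, 4, 7510, 3), (10, SF, ORD, 26, 3500, 32), (10, SF, ORD, 26, 7510, 3), (10, SF, SFO, 12, 3500, 32), (10, SF, SFO, 12, 7510, 3), (25, CHI, JFK, 31, 4370, 35), (30, LA, MIA, 24, 210, 20), (30, LA, MIA, 24, 8420, 32), (32, CHI, IAD, 40, 9550, 3), (32, CHI, MIA, 9, 9550, 3)}
(Crew ⨝ Pilot) ⋈ Flight (natural join on dist): {(10, SF, MIA, 4, 3500, 32, LHR, SEA), (10, SF, MIA, 4, 7510, 3, IAD, JFK), (10, SF, MIA, 4, 7510, 3, LHR, ORD), (10, SF, ORD, 26, 3500, 32, LHR, SEA), (10, SF, ORD, 26, 7510, 3, IAD, JFK), (10, SF, ORD, 26, 7510, 3, LHR, ORD), (10, SF, SFO, 12, 3500, 32, LHR, SEA), (10, SF, SFO, 12, 7510, 3, IAD, JFK), (10, SF, SFO, 12, 7510, 3, LHR, ORD), (32, CHI, IAD, 40, 9550, 3, JFK, HND), (32, CHI, IAD, 40, 9550, 3, SEA, ORD), (32, CHI, MIA, 9, 9550, 3, JFK, HND), (32, CHI, MIA, 9, 9550, 3, SEA, ORD)}
Selection pid > 19: {(10, SF, ORD, 26, 3500, 32, LHR, SEA), (10, SF, ORD, 26, 7510, 3, IAD, JFK), (10, SF, ORD, 26, 7510, 3, LHR, ORD), (32, CHI, IAD, 40, 9550, 3, JFK, HND), (32, CHI, IAD, 40, 9550, 3, SEA, ORD)}
π_{city, code} gives {(CHI, HND), (CHI, ORD), (SF, JFK), (SF, ORD), (SF, SEA)}.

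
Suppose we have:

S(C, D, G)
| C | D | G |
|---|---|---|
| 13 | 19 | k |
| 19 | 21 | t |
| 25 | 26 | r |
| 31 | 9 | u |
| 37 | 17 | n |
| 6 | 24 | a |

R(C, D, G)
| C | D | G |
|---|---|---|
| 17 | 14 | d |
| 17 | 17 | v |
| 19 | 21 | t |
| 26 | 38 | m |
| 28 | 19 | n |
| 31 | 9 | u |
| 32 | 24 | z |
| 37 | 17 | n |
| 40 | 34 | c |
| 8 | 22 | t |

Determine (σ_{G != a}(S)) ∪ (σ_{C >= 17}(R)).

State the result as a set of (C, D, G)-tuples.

Filtering on G != a leaves {(13, 19, k), (19, 21, t), (25, 26, r), (31, 9, u), (37, 17, n)}.
Filtering on C >= 17 leaves {(17, 14, d), (17, 17, v), (19, 21, t), (26, 38, m), (28, 19, n), (31, 9, u), (32, 24, z), (37, 17, n), (40, 34, c)}.
Union: {(13, 19, k), (19, 21, t), (25, 26, r), (31, 9, u), (37, 17, n)} with {(17, 14, d), (17, 17, v), (19, 21, t), (26, 38, m), (28, 19, n), (31, 9, u), (32, 24, z), (37, 17, n), (40, 34, c)} → {(13, 19, k), (17, 14, d), (17, 17, v), (19, 21, t), (25, 26, r), (26, 38, m), (28, 19, n), (31, 9, u), (32, 24, z), (37, 17, n), (40, 34, c)}

{(13, 19, k), (17, 14, d), (17, 17, v), (19, 21, t), (25, 26, r), (26, 38, m), (28, 19, n), (31, 9, u), (32, 24, z), (37, 17, n), (40, 34, c)}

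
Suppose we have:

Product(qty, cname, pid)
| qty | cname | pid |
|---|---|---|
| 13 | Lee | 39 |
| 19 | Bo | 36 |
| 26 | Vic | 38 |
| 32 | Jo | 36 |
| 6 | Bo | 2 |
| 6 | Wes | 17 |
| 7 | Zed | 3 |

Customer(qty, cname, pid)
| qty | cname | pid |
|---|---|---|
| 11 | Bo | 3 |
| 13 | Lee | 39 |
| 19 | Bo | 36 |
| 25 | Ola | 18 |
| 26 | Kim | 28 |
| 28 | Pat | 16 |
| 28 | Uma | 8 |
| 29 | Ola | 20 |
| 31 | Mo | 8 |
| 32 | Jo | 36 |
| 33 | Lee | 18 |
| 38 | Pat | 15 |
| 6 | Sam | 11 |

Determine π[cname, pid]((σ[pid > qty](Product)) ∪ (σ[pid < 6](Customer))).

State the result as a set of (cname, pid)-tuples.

σ[pid > qty]: keep tuples satisfying pid > qty → {(13, Lee, 39), (19, Bo, 36), (26, Vic, 38), (32, Jo, 36), (6, Wes, 17)}
σ[pid < 6]: keep tuples satisfying pid < 6 → {(11, Bo, 3)}
Taking the union: {(11, Bo, 3), (13, Lee, 39), (19, Bo, 36), (26, Vic, 38), (32, Jo, 36), (6, Wes, 17)}
π[cname, pid]: project onto (cname, pid) → {(Bo, 3), (Bo, 36), (Jo, 36), (Lee, 39), (Vic, 38), (Wes, 17)}

{(Bo, 3), (Bo, 36), (Jo, 36), (Lee, 39), (Vic, 38), (Wes, 17)}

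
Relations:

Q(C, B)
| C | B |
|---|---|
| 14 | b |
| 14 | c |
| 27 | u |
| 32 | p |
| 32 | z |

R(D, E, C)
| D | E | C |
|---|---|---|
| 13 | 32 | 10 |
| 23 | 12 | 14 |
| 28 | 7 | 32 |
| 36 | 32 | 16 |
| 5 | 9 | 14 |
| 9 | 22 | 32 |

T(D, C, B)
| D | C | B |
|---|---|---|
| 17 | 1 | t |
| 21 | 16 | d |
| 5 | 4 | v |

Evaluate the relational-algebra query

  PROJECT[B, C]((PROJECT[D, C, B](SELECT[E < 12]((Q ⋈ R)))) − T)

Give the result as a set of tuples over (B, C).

Natural join on C: {(14, b, 23, 12), (14, b, 5, 9), (14, c, 23, 12), (14, c, 5, 9), (32, p, 28, 7), (32, p, 9, 22), (32, z, 28, 7), (32, z, 9, 22)}
Apply σ_{E < 12}; surviving tuples: {(14, b, 5, 9), (14, c, 5, 9), (32, p, 28, 7), (32, z, 28, 7)}
Keep only column(s) D, C, B: {(28, 32, p), (28, 32, z), (5, 14, b), (5, 14, c)}
Taking the difference: {(28, 32, p), (28, 32, z), (5, 14, b), (5, 14, c)}
Keep only column(s) B, C: {(b, 14), (c, 14), (p, 32), (z, 32)}

{(b, 14), (c, 14), (p, 32), (z, 32)}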